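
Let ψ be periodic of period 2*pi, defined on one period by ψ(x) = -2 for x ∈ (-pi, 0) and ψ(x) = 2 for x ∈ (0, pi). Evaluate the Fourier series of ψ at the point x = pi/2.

ψ is continuous at x = pi/2 with value 2, so the series converges to 2 there.

2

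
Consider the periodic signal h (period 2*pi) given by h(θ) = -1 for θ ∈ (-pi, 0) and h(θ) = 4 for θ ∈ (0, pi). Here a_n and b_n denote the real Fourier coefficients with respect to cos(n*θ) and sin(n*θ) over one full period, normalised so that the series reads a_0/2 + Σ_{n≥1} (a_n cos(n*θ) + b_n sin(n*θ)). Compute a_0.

a_0 = 1/pi ∫_{-pi}^{pi} h(θ) dθ = 1/pi · (3*pi) = 3.

3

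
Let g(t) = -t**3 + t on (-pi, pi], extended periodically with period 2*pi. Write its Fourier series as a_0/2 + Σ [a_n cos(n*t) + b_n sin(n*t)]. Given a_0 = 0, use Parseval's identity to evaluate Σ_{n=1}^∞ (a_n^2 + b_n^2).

Parseval: a_0^2/2 + Σ_{n≥1} (a_n^2+b_n^2) = 1/pi ∫_{-pi}^{pi} g(t)^2 dt = 2*pi**2*(-42*pi**2 + 35 + 15*pi**4)/105.
Subtract a_0^2/2 = 0: Σ (a_n^2+b_n^2) = 2*pi**2*(-42*pi**2 + 35 + 15*pi**4)/105.

2*pi**2*(-42*pi**2 + 35 + 15*pi**4)/105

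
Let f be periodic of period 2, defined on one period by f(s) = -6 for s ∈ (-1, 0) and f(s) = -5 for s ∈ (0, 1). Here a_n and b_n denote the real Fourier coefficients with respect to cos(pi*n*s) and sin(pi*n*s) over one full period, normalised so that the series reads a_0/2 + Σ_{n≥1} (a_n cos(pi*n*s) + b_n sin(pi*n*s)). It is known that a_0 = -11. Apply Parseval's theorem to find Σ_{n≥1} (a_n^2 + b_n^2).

Parseval: a_0^2/2 + Σ_{n≥1} (a_n^2+b_n^2) = ∫_{-1}^{1} f(s)^2 ds = 61.
Subtract a_0^2/2 = 121/2: Σ (a_n^2+b_n^2) = 1/2.

1/2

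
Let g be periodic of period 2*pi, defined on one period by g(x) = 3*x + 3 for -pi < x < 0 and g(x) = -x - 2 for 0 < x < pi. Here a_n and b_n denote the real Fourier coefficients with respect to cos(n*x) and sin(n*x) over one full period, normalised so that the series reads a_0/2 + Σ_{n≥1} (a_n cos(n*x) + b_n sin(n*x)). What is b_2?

-1

b_2 = 1/pi ∫_{-pi}^{pi} g(x) sin(2*x) dx.
Split the integral at the breakpoints.
Integrating by parts (boundary term plus one more integral), an antiderivative of (3*x + 3) sin(2*x) is -3*x*cos(2*x)/2 + 3*sin(2*x)/4 - 3*cos(2*x)/2; evaluating from -pi to 0: ∫_{-pi}^{0} (3*x + 3) sin(2*x) dx = (-3/2) - (-3/2 + 3*pi/2) = -3*pi/2.
Integrating by parts (boundary term plus one more integral), an antiderivative of (-x - 2) sin(2*x) is x*cos(2*x)/2 - sin(2*x)/4 + cos(2*x); evaluating from 0 to pi: ∫_{0}^{pi} (-x - 2) sin(2*x) dx = (1 + pi/2) - (1) = pi/2.
Summing the pieces and multiplying by (1/pi) gives b_2 = -1.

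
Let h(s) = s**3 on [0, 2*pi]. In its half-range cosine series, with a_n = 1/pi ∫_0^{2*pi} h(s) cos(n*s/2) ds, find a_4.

3*pi

a_4 = 1/pi ∫_0^{2*pi} (s**3) cos(2*s) ds.
Integrating by parts three times (tabular method), an antiderivative of (s**3) cos(2*s) is s**3*sin(2*s)/2 + 3*s**2*cos(2*s)/4 - 3*s*sin(2*s)/4 - 3*cos(2*s)/8; evaluating from 0 to 2*pi: ∫_{0}^{2*pi} (s**3) cos(2*s) ds = (-3/8 + 3*pi**2) - (-3/8) = 3*pi**2.
Hence a_4 = (1/pi)·(3*pi**2) = 3*pi.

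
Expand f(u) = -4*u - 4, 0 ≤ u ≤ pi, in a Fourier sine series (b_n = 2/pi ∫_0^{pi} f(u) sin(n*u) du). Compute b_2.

b_2 = 2/pi ∫_0^{pi} (-4*u - 4) sin(2*u) du.
Integrating by parts (boundary term plus one more integral), an antiderivative of (-4*u - 4) sin(2*u) is 2*u*cos(2*u) - sin(2*u) + 2*cos(2*u); evaluating from 0 to pi: ∫_{0}^{pi} (-4*u - 4) sin(2*u) du = (2 + 2*pi) - (2) = 2*pi.
Hence b_2 = (2/pi)·(2*pi) = 4.

4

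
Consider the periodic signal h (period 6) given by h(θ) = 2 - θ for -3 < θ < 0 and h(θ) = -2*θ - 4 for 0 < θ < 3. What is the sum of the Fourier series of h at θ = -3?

-5/2

At θ = -3 the one-sided limits are h(-3^-) = -10 and h(-3^+) = 5.
By Dirichlet's theorem the series converges to their average, [(-10) + (5)]/2 = -5/2.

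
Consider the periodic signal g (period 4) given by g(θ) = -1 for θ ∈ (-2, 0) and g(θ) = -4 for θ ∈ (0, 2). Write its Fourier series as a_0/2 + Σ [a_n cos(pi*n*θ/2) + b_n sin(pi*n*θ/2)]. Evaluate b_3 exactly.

-2/pi

b_3 = 1/2 ∫_{-2}^{2} g(θ) sin(3*pi*θ/2) dθ.
Split the integral at the breakpoints.
Directly, an antiderivative of (-1) sin(3*pi*θ/2) is 2*cos(3*pi*θ/2)/(3*pi); evaluating from -2 to 0: ∫_{-2}^{0} (-1) sin(3*pi*θ/2) dθ = (2/(3*pi)) - (-2/(3*pi)) = 4/(3*pi).
Directly, an antiderivative of (-4) sin(3*pi*θ/2) is 8*cos(3*pi*θ/2)/(3*pi); evaluating from 0 to 2: ∫_{0}^{2} (-4) sin(3*pi*θ/2) dθ = (-8/(3*pi)) - (8/(3*pi)) = -16/(3*pi).
Summing the pieces and multiplying by (1/2) gives b_3 = -2/pi.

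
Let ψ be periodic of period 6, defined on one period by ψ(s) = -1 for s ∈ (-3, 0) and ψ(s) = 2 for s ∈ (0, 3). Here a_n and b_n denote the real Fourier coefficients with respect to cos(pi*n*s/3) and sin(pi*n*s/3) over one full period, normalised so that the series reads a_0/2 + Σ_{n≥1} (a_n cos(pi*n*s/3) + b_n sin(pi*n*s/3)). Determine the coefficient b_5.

b_5 = 1/3 ∫_{-3}^{3} ψ(s) sin(5*pi*s/3) ds.
Split the integral at the breakpoints.
Directly, an antiderivative of (-1) sin(5*pi*s/3) is 3*cos(5*pi*s/3)/(5*pi); evaluating from -3 to 0: ∫_{-3}^{0} (-1) sin(5*pi*s/3) ds = (3/(5*pi)) - (-3/(5*pi)) = 6/(5*pi).
Directly, an antiderivative of (2) sin(5*pi*s/3) is -6*cos(5*pi*s/3)/(5*pi); evaluating from 0 to 3: ∫_{0}^{3} (2) sin(5*pi*s/3) ds = (6/(5*pi)) - (-6/(5*pi)) = 12/(5*pi).
Summing the pieces and multiplying by (1/3) gives b_5 = 6/(5*pi).

6/(5*pi)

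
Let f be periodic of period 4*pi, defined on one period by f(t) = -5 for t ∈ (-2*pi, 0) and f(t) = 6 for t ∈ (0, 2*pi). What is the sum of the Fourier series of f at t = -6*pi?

1/2

t = -6*pi differs from t = 2*pi by -2 full period(s), and the series is 4*pi-periodic.
At t = 2*pi the one-sided limits are f(2*pi^-) = 6 and f(2*pi^+) = -5.
By Dirichlet's theorem the series converges to their average, [(6) + (-5)]/2 = 1/2.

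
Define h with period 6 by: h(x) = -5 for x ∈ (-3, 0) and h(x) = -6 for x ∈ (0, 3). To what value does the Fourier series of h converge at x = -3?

x = -3 differs from x = 3 by -1 full period(s), and the series is 6-periodic.
At x = 3 the one-sided limits are h(3^-) = -6 and h(3^+) = -5.
By Dirichlet's theorem the series converges to their average, [(-6) + (-5)]/2 = -11/2.

-11/2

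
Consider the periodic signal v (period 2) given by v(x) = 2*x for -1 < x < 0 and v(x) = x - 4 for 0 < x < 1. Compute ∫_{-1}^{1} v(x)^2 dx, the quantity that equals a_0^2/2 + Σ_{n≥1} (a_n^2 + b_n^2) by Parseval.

∫_{-1}^{1} v(x)^2 dx = 41/3.

41/3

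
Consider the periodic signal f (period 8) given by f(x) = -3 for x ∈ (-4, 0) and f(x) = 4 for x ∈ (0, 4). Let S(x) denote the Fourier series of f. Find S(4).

At x = 4 the one-sided limits are f(4^-) = 4 and f(4^+) = -3.
By Dirichlet's theorem the series converges to their average, [(4) + (-3)]/2 = 1/2.

1/2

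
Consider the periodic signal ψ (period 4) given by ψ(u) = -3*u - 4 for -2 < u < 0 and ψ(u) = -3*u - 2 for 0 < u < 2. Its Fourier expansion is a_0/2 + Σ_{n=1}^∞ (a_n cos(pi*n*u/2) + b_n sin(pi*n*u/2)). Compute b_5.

-8/(5*pi)

b_5 = 1/2 ∫_{-2}^{2} ψ(u) sin(5*pi*u/2) du.
Split the integral at the breakpoints.
Integrating by parts (boundary term plus one more integral), an antiderivative of (-3*u - 4) sin(5*pi*u/2) is 6*u*cos(5*pi*u/2)/(5*pi) - 12*sin(5*pi*u/2)/(25*pi**2) + 8*cos(5*pi*u/2)/(5*pi); evaluating from -2 to 0: ∫_{-2}^{0} (-3*u - 4) sin(5*pi*u/2) du = (8/(5*pi)) - (4/(5*pi)) = 4/(5*pi).
Integrating by parts (boundary term plus one more integral), an antiderivative of (-3*u - 2) sin(5*pi*u/2) is 6*u*cos(5*pi*u/2)/(5*pi) - 12*sin(5*pi*u/2)/(25*pi**2) + 4*cos(5*pi*u/2)/(5*pi); evaluating from 0 to 2: ∫_{0}^{2} (-3*u - 2) sin(5*pi*u/2) du = (-16/(5*pi)) - (4/(5*pi)) = -4/pi.
Summing the pieces and multiplying by (1/2) gives b_5 = -8/(5*pi).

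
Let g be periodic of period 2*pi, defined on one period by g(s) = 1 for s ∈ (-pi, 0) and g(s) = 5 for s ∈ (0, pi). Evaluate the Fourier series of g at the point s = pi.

At s = pi the one-sided limits are g(pi^-) = 5 and g(pi^+) = 1.
By Dirichlet's theorem the series converges to their average, [(5) + (1)]/2 = 3.

3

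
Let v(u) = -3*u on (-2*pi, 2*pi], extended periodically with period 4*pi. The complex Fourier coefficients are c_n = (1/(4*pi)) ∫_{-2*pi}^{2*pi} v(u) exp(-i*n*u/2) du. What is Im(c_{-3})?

Since v is real-valued, Im(c_{-3}) = -(1/(4*pi)) ∫_{-2*pi}^{2*pi} v(u) sin(-3*u/2) du = b_{3}/2.
v is odd and sin(-3*u/2) is odd, so the integrand is even: ∫_{-2*pi}^{2*pi} v(u) sin(-3*u/2) du = 2∫_0^{2*pi} v(u) sin(-3*u/2) du.
Integrating by parts (boundary term plus one more integral), an antiderivative of (-3*u) sin(-3*u/2) is -2*u*cos(3*u/2) + 4*sin(3*u/2)/3; evaluating from 0 to 2*pi: ∫_{0}^{2*pi} (-3*u) sin(-3*u/2) du = (4*pi) - (0) = 4*pi.
So ∫_{-2*pi}^{2*pi} v(u) sin(-3*u/2) du = 8*pi.
Hence Im(c_{-3}) = (-1/(4*pi))·(8*pi) = -2.

-2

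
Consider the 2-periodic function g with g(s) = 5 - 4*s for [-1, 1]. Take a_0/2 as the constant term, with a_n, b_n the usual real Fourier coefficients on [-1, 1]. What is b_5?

-8/(5*pi)

b_5 = ∫_{-1}^{1} g(s) sin(5*pi*s) ds.
Integrating by parts (boundary term plus one more integral), an antiderivative of (5 - 4*s) sin(5*pi*s) is 4*s*cos(5*pi*s)/(5*pi) - 4*sin(5*pi*s)/(25*pi**2) - cos(5*pi*s)/pi; evaluating from -1 to 1: ∫_{-1}^{1} (5 - 4*s) sin(5*pi*s) ds = (1/(5*pi)) - (9/(5*pi)) = -8/(5*pi).
Hence b_5 = -8/(5*pi).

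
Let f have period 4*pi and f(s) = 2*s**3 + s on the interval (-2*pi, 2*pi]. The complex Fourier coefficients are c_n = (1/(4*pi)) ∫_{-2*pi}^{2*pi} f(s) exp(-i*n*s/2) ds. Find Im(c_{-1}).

Since f is real-valued, Im(c_{-1}) = -(1/(4*pi)) ∫_{-2*pi}^{2*pi} f(s) sin(-s/2) ds = b_{1}/2.
f is odd and sin(-s/2) is odd, so the integrand is even: ∫_{-2*pi}^{2*pi} f(s) sin(-s/2) ds = 2∫_0^{2*pi} f(s) sin(-s/2) ds.
Integrating by parts three times (tabular method), an antiderivative of (2*s**3 + s) sin(-s/2) is 4*s**3*cos(s/2) - 24*s**2*sin(s/2) - 94*s*cos(s/2) + 188*sin(s/2); evaluating from 0 to 2*pi: ∫_{0}^{2*pi} (2*s**3 + s) sin(-s/2) ds = (-32*pi**3 + 188*pi) - (0) = -32*pi**3 + 188*pi.
So ∫_{-2*pi}^{2*pi} f(s) sin(-s/2) ds = -64*pi**3 + 376*pi.
Hence Im(c_{-1}) = (-1/(4*pi))·(-64*pi**3 + 376*pi) = -94 + 16*pi**2.

-94 + 16*pi**2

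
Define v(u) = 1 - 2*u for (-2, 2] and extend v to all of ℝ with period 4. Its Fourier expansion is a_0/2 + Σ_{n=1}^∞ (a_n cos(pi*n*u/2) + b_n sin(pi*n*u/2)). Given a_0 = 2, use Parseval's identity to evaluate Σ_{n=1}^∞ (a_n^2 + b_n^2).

32/3

Parseval: a_0^2/2 + Σ_{n≥1} (a_n^2+b_n^2) = 1/2 ∫_{-2}^{2} v(u)^2 du = 38/3.
Subtract a_0^2/2 = 2: Σ (a_n^2+b_n^2) = 32/3.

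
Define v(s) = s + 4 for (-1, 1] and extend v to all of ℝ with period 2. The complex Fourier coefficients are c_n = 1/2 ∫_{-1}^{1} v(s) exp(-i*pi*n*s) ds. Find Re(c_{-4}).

Since v is real-valued, Re(c_{-4}) = 1/2 ∫_{-1}^{1} v(s) cos(-4*pi*s) ds = a_{4}/2.
Integrating by parts (boundary term plus one more integral), an antiderivative of (s + 4) cos(-4*pi*s) is s*sin(4*pi*s)/(4*pi) + sin(4*pi*s)/pi + cos(4*pi*s)/(16*pi**2); evaluating from -1 to 1: ∫_{-1}^{1} (s + 4) cos(-4*pi*s) ds = (1/(16*pi**2)) - (1/(16*pi**2)) = 0.
Hence Re(c_{-4}) = (1/2)·(0) = 0.

0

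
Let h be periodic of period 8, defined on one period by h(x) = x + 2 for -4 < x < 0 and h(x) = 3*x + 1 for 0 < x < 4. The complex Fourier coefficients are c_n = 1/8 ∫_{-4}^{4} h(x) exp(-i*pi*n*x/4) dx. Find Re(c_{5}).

-8/(25*pi**2)

Since h is real-valued, Re(c_{5}) = 1/8 ∫_{-4}^{4} h(x) cos(5*pi*x/4) dx = a_{5}/2.
Split the integral at the breakpoints.
Integrating by parts (boundary term plus one more integral), an antiderivative of (x + 2) cos(5*pi*x/4) is 4*x*sin(5*pi*x/4)/(5*pi) + 8*sin(5*pi*x/4)/(5*pi) + 16*cos(5*pi*x/4)/(25*pi**2); evaluating from -4 to 0: ∫_{-4}^{0} (x + 2) cos(5*pi*x/4) dx = (16/(25*pi**2)) - (-16/(25*pi**2)) = 32/(25*pi**2).
Integrating by parts (boundary term plus one more integral), an antiderivative of (3*x + 1) cos(5*pi*x/4) is 12*x*sin(5*pi*x/4)/(5*pi) + 4*sin(5*pi*x/4)/(5*pi) + 48*cos(5*pi*x/4)/(25*pi**2); evaluating from 0 to 4: ∫_{0}^{4} (3*x + 1) cos(5*pi*x/4) dx = (-48/(25*pi**2)) - (48/(25*pi**2)) = -96/(25*pi**2).
So ∫_{-4}^{4} h(x) cos(5*pi*x/4) dx = -64/(25*pi**2).
Hence Re(c_{5}) = (1/8)·(-64/(25*pi**2)) = -8/(25*pi**2).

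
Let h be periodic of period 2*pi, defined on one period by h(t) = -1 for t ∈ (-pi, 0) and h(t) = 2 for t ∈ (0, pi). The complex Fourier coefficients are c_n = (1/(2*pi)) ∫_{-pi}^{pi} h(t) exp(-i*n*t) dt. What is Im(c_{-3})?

1/pi

Since h is real-valued, Im(c_{-3}) = -(1/(2*pi)) ∫_{-pi}^{pi} h(t) sin(-3*t) dt = b_{3}/2.
Split the integral at the breakpoints.
Directly, an antiderivative of (-1) sin(-3*t) is -cos(3*t)/3; evaluating from -pi to 0: ∫_{-pi}^{0} (-1) sin(-3*t) dt = (-1/3) - (1/3) = -2/3.
Directly, an antiderivative of (2) sin(-3*t) is 2*cos(3*t)/3; evaluating from 0 to pi: ∫_{0}^{pi} (2) sin(-3*t) dt = (-2/3) - (2/3) = -4/3.
So ∫_{-pi}^{pi} h(t) sin(-3*t) dt = -2.
Hence Im(c_{-3}) = (-1/(2*pi))·(-2) = 1/pi.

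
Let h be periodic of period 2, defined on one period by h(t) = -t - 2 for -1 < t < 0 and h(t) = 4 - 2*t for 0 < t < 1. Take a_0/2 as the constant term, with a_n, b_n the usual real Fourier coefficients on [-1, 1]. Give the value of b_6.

1/(2*pi)

b_6 = ∫_{-1}^{1} h(t) sin(6*pi*t) dt.
Split the integral at the breakpoints.
Integrating by parts (boundary term plus one more integral), an antiderivative of (-t - 2) sin(6*pi*t) is t*cos(6*pi*t)/(6*pi) - sin(6*pi*t)/(36*pi**2) + cos(6*pi*t)/(3*pi); evaluating from -1 to 0: ∫_{-1}^{0} (-t - 2) sin(6*pi*t) dt = (1/(3*pi)) - (1/(6*pi)) = 1/(6*pi).
Integrating by parts (boundary term plus one more integral), an antiderivative of (4 - 2*t) sin(6*pi*t) is t*cos(6*pi*t)/(3*pi) - sin(6*pi*t)/(18*pi**2) - 2*cos(6*pi*t)/(3*pi); evaluating from 0 to 1: ∫_{0}^{1} (4 - 2*t) sin(6*pi*t) dt = (-1/(3*pi)) - (-2/(3*pi)) = 1/(3*pi).
Summing the pieces gives b_6 = 1/(2*pi).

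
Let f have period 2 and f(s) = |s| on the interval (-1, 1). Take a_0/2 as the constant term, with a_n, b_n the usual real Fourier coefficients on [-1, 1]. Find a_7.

-4/(49*pi**2)

a_7 = ∫_{-1}^{1} f(s) cos(7*pi*s) ds.
f is even and cos(7*pi*s) is even, so the integrand is even and a_7 = 2 ∫_0^{1} f(s) cos(7*pi*s) ds.
Integrating by parts (boundary term plus one more integral), an antiderivative of (s) cos(7*pi*s) is s*sin(7*pi*s)/(7*pi) + cos(7*pi*s)/(49*pi**2); evaluating from 0 to 1: ∫_{0}^{1} (s) cos(7*pi*s) ds = (-1/(49*pi**2)) - (1/(49*pi**2)) = -2/(49*pi**2).
Hence a_7 = 2·(-2/(49*pi**2)) = -4/(49*pi**2).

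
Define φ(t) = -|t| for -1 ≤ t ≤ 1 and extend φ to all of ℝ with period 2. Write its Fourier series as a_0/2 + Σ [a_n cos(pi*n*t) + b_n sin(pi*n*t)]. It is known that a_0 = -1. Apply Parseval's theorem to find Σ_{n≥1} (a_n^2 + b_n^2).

Parseval: a_0^2/2 + Σ_{n≥1} (a_n^2+b_n^2) = ∫_{-1}^{1} φ(t)^2 dt = 2/3.
Subtract a_0^2/2 = 1/2: Σ (a_n^2+b_n^2) = 1/6.

1/6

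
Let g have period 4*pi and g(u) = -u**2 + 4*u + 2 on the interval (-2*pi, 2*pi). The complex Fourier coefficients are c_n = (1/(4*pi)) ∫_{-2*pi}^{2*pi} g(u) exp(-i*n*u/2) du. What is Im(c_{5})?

Since g is real-valued, Im(c_{5}) = -(1/(4*pi)) ∫_{-2*pi}^{2*pi} g(u) sin(5*u/2) du = -b_{5}/2.
Integrating by parts twice (tabular method), an antiderivative of (-u**2 + 4*u + 2) sin(5*u/2) is 2*u**2*cos(5*u/2)/5 - 8*u*sin(5*u/2)/25 - 8*u*cos(5*u/2)/5 + 16*sin(5*u/2)/25 - 116*cos(5*u/2)/125; evaluating from -2*pi to 2*pi: ∫_{-2*pi}^{2*pi} (-u**2 + 4*u + 2) sin(5*u/2) du = (-8*pi**2/5 + 116/125 + 16*pi/5) - (-8*pi**2/5 - 16*pi/5 + 116/125) = 32*pi/5.
Hence Im(c_{5}) = (-1/(4*pi))·(32*pi/5) = -8/5.

-8/5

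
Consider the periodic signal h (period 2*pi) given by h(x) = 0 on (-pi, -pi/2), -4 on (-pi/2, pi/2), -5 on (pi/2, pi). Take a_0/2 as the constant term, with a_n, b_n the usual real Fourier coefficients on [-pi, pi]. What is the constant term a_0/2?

a_0 = 1/pi ∫_{-pi}^{pi} h(x) dx = 1/pi · (-13*pi/2) = -13/2.
So the constant term a_0/2 = -13/4.

-13/4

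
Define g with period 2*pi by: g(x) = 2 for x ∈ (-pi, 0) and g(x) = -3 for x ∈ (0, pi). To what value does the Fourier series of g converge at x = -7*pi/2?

-3

x = -7*pi/2 differs from x = pi/2 by -2 full period(s), and the series is 2*pi-periodic.
g is continuous at x = pi/2 with value -3, so the series converges to -3 there.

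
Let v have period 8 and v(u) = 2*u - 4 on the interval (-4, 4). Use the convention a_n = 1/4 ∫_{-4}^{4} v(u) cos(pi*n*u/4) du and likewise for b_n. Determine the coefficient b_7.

16/(7*pi)

b_7 = 1/4 ∫_{-4}^{4} v(u) sin(7*pi*u/4) du.
Integrating by parts (boundary term plus one more integral), an antiderivative of (2*u - 4) sin(7*pi*u/4) is -8*u*cos(7*pi*u/4)/(7*pi) + 32*sin(7*pi*u/4)/(49*pi**2) + 16*cos(7*pi*u/4)/(7*pi); evaluating from -4 to 4: ∫_{-4}^{4} (2*u - 4) sin(7*pi*u/4) du = (16/(7*pi)) - (-48/(7*pi)) = 64/(7*pi).
Hence b_7 = (1/4)·(64/(7*pi)) = 16/(7*pi).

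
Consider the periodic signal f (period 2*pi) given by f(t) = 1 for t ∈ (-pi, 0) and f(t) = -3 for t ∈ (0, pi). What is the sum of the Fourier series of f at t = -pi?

At t = -pi the one-sided limits are f(-pi^-) = -3 and f(-pi^+) = 1.
By Dirichlet's theorem the series converges to their average, [(-3) + (1)]/2 = -1.

-1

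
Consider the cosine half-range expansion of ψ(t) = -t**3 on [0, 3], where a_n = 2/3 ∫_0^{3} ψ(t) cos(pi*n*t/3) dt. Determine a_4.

a_4 = 2/3 ∫_0^{3} (-t**3) cos(4*pi*t/3) dt.
Integrating by parts three times (tabular method), an antiderivative of (-t**3) cos(4*pi*t/3) is -3*t**3*sin(4*pi*t/3)/(4*pi) - 27*t**2*cos(4*pi*t/3)/(16*pi**2) + 81*t*sin(4*pi*t/3)/(32*pi**3) + 243*cos(4*pi*t/3)/(128*pi**4); evaluating from 0 to 3: ∫_{0}^{3} (-t**3) cos(4*pi*t/3) dt = (243*(1 - 8*pi**2)/(128*pi**4)) - (243/(128*pi**4)) = -243/(16*pi**2).
Hence a_4 = (2/3)·(-243/(16*pi**2)) = -81/(8*pi**2).

-81/(8*pi**2)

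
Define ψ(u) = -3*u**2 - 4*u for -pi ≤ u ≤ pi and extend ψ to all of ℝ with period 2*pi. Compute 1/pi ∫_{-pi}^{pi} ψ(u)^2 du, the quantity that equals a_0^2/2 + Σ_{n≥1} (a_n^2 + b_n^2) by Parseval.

2*pi**2*(80 + 27*pi**2)/15

1/pi ∫_{-pi}^{pi} ψ(u)^2 du = 1/pi · (2*pi**3*(80 + 27*pi**2)/15) = 2*pi**2*(80 + 27*pi**2)/15.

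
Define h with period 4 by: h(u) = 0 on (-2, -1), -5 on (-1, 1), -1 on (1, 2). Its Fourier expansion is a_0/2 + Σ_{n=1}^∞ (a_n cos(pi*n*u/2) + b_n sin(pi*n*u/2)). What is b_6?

1/(3*pi)

b_6 = 1/2 ∫_{-2}^{2} h(u) sin(3*pi*u) du.
Split the integral at the breakpoints.
∫_{-2}^{-1} (0) sin(3*pi*u) du = 0.
Directly, an antiderivative of (-5) sin(3*pi*u) is 5*cos(3*pi*u)/(3*pi); evaluating from -1 to 1: ∫_{-1}^{1} (-5) sin(3*pi*u) du = (-5/(3*pi)) - (-5/(3*pi)) = 0.
Directly, an antiderivative of (-1) sin(3*pi*u) is cos(3*pi*u)/(3*pi); evaluating from 1 to 2: ∫_{1}^{2} (-1) sin(3*pi*u) du = (1/(3*pi)) - (-1/(3*pi)) = 2/(3*pi).
Summing the pieces and multiplying by (1/2) gives b_6 = 1/(3*pi).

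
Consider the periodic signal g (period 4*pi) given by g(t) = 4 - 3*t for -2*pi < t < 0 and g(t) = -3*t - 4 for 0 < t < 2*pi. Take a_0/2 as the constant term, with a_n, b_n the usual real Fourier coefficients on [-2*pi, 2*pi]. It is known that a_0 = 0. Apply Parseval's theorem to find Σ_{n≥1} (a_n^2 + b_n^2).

32 + 48*pi + 24*pi**2

Parseval: a_0^2/2 + Σ_{n≥1} (a_n^2+b_n^2) = (1/(2*pi)) ∫_{-2*pi}^{2*pi} g(t)^2 dt = 32 + 48*pi + 24*pi**2.
Subtract a_0^2/2 = 0: Σ (a_n^2+b_n^2) = 32 + 48*pi + 24*pi**2.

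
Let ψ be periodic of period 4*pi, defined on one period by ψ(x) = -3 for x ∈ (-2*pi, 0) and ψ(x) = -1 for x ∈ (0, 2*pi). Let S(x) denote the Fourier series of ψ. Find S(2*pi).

-2

x = 2*pi differs from x = -2*pi by 1 full period(s), and the series is 4*pi-periodic.
At x = -2*pi the one-sided limits are ψ(-2*pi^-) = -1 and ψ(-2*pi^+) = -3.
By Dirichlet's theorem the series converges to their average, [(-1) + (-3)]/2 = -2.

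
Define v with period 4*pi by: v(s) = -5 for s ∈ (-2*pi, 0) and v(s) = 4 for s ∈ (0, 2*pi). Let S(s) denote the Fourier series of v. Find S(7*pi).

-5

s = 7*pi differs from s = -pi by 2 full period(s), and the series is 4*pi-periodic.
v is continuous at s = -pi with value -5, so the series converges to -5 there.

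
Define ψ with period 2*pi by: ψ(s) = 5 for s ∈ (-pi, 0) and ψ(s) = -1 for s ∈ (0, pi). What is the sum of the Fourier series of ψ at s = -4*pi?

2

s = -4*pi differs from s = 0 by -2 full period(s), and the series is 2*pi-periodic.
At s = 0 the one-sided limits are ψ(0^-) = 5 and ψ(0^+) = -1.
By Dirichlet's theorem the series converges to their average, [(5) + (-1)]/2 = 2.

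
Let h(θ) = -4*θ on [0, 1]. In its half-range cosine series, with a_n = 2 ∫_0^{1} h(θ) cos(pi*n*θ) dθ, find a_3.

a_3 = 2 ∫_0^{1} (-4*θ) cos(3*pi*θ) dθ.
Integrating by parts (boundary term plus one more integral), an antiderivative of (-4*θ) cos(3*pi*θ) is -4*θ*sin(3*pi*θ)/(3*pi) - 4*cos(3*pi*θ)/(9*pi**2); evaluating from 0 to 1: ∫_{0}^{1} (-4*θ) cos(3*pi*θ) dθ = (4/(9*pi**2)) - (-4/(9*pi**2)) = 8/(9*pi**2).
Hence a_3 = 2·(8/(9*pi**2)) = 16/(9*pi**2).

16/(9*pi**2)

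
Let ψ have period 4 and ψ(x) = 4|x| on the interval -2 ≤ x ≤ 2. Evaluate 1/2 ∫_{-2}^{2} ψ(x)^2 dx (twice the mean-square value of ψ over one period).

1/2 ∫_{-2}^{2} ψ(x)^2 dx = 1/2 · (256/3) = 128/3.

128/3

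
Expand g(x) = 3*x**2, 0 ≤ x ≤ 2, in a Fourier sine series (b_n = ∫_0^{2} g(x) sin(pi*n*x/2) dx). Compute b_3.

b_3 = ∫_0^{2} (3*x**2) sin(3*pi*x/2) dx.
Integrating by parts twice (tabular method), an antiderivative of (3*x**2) sin(3*pi*x/2) is -2*x**2*cos(3*pi*x/2)/pi + 8*x*sin(3*pi*x/2)/(3*pi**2) + 16*cos(3*pi*x/2)/(9*pi**3); evaluating from 0 to 2: ∫_{0}^{2} (3*x**2) sin(3*pi*x/2) dx = (-16/(9*pi**3) + 8/pi) - (16/(9*pi**3)) = -32/(9*pi**3) + 8/pi.
Hence b_3 = -32/(9*pi**3) + 8/pi.

-32/(9*pi**3) + 8/pi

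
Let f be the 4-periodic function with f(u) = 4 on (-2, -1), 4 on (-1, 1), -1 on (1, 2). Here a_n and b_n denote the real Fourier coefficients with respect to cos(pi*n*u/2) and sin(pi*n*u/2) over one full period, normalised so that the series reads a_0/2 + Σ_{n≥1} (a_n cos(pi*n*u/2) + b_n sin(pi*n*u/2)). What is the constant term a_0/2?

a_0 = 1/2 ∫_{-2}^{2} f(u) du = 1/2 · (11) = 11/2.
So the constant term a_0/2 = 11/4.

11/4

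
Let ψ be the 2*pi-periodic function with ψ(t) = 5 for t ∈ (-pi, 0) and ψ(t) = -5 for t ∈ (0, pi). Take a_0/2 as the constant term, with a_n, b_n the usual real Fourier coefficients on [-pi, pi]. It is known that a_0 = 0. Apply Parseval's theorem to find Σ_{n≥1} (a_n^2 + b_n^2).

Parseval: a_0^2/2 + Σ_{n≥1} (a_n^2+b_n^2) = 1/pi ∫_{-pi}^{pi} ψ(t)^2 dt = 50.
Subtract a_0^2/2 = 0: Σ (a_n^2+b_n^2) = 50.

50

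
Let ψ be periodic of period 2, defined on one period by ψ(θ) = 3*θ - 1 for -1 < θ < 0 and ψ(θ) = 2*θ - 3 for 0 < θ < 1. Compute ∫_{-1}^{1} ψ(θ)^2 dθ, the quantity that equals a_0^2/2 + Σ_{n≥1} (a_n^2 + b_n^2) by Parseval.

∫_{-1}^{1} ψ(θ)^2 dθ = 34/3.

34/3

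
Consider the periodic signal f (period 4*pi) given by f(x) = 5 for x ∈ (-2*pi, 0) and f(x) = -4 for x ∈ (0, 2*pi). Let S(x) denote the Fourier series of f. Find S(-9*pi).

x = -9*pi differs from x = -pi by -2 full period(s), and the series is 4*pi-periodic.
f is continuous at x = -pi with value 5, so the series converges to 5 there.

5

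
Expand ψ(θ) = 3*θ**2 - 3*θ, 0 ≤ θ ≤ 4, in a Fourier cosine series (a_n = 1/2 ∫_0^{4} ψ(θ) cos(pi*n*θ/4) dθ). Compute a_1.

-144/pi**2

a_1 = 1/2 ∫_0^{4} (3*θ**2 - 3*θ) cos(pi*θ/4) dθ.
Integrating by parts twice (tabular method), an antiderivative of (3*θ**2 - 3*θ) cos(pi*θ/4) is 12*θ**2*sin(pi*θ/4)/pi - 12*θ*sin(pi*θ/4)/pi + 96*θ*cos(pi*θ/4)/pi**2 - 384*sin(pi*θ/4)/pi**3 - 48*cos(pi*θ/4)/pi**2; evaluating from 0 to 4: ∫_{0}^{4} (3*θ**2 - 3*θ) cos(pi*θ/4) dθ = (-336/pi**2) - (-48/pi**2) = -288/pi**2.
Hence a_1 = (1/2)·(-288/pi**2) = -144/pi**2.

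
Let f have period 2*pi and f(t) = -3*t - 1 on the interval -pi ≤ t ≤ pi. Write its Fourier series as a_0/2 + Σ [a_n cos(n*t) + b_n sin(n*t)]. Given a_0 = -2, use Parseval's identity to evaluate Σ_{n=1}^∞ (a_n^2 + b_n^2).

Parseval: a_0^2/2 + Σ_{n≥1} (a_n^2+b_n^2) = 1/pi ∫_{-pi}^{pi} f(t)^2 dt = 2 + 6*pi**2.
Subtract a_0^2/2 = 2: Σ (a_n^2+b_n^2) = 6*pi**2.

6*pi**2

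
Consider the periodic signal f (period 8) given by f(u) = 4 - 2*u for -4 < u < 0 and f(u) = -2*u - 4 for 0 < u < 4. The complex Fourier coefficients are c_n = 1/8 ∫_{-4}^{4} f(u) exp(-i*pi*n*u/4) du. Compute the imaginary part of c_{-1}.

-16/pi

Since f is real-valued, Im(c_{-1}) = -1/8 ∫_{-4}^{4} f(u) sin(-pi*u/4) du = b_{1}/2.
f is odd and sin(-pi*u/4) is odd, so the integrand is even: ∫_{-4}^{4} f(u) sin(-pi*u/4) du = 2∫_0^{4} f(u) sin(-pi*u/4) du.
Integrating by parts (boundary term plus one more integral), an antiderivative of (-2*u - 4) sin(-pi*u/4) is -8*u*cos(pi*u/4)/pi + 32*sin(pi*u/4)/pi**2 - 16*cos(pi*u/4)/pi; evaluating from 0 to 4: ∫_{0}^{4} (-2*u - 4) sin(-pi*u/4) du = (48/pi) - (-16/pi) = 64/pi.
So ∫_{-4}^{4} f(u) sin(-pi*u/4) du = 128/pi.
Hence Im(c_{-1}) = (-1/8)·(128/pi) = -16/pi.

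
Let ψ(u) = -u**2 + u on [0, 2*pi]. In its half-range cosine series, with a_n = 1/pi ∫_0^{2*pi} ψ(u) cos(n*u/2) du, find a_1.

16 - 8/pi

a_1 = 1/pi ∫_0^{2*pi} (-u**2 + u) cos(u/2) du.
Integrating by parts twice (tabular method), an antiderivative of (-u**2 + u) cos(u/2) is -2*u**2*sin(u/2) + 2*u*sin(u/2) - 8*u*cos(u/2) + 16*sin(u/2) + 4*cos(u/2); evaluating from 0 to 2*pi: ∫_{0}^{2*pi} (-u**2 + u) cos(u/2) du = (-4 + 16*pi) - (4) = -8 + 16*pi.
Hence a_1 = (1/pi)·(-8 + 16*pi) = 16 - 8/pi.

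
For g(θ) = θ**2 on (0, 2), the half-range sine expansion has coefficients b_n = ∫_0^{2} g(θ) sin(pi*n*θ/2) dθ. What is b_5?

b_5 = ∫_0^{2} (θ**2) sin(5*pi*θ/2) dθ.
Integrating by parts twice (tabular method), an antiderivative of (θ**2) sin(5*pi*θ/2) is -2*θ**2*cos(5*pi*θ/2)/(5*pi) + 8*θ*sin(5*pi*θ/2)/(25*pi**2) + 16*cos(5*pi*θ/2)/(125*pi**3); evaluating from 0 to 2: ∫_{0}^{2} (θ**2) sin(5*pi*θ/2) dθ = (8*(-2 + 25*pi**2)/(125*pi**3)) - (16/(125*pi**3)) = 8*(-4 + 25*pi**2)/(125*pi**3).
Hence b_5 = 8*(-4 + 25*pi**2)/(125*pi**3).

8*(-4 + 25*pi**2)/(125*pi**3)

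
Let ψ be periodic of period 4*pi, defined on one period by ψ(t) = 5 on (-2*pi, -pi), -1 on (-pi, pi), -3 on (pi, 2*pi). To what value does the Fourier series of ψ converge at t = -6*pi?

t = -6*pi differs from t = -2*pi by -1 full period(s), and the series is 4*pi-periodic.
At t = -2*pi the one-sided limits are ψ(-2*pi^-) = -3 and ψ(-2*pi^+) = 5.
By Dirichlet's theorem the series converges to their average, [(-3) + (5)]/2 = 1.

1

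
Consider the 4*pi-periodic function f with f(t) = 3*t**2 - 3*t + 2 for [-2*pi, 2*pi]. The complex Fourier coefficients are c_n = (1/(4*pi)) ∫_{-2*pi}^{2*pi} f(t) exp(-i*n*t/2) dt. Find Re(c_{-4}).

3/2

Since f is real-valued, Re(c_{-4}) = (1/(4*pi)) ∫_{-2*pi}^{2*pi} f(t) cos(-2*t) dt = a_{4}/2.
Integrating by parts twice (tabular method), an antiderivative of (3*t**2 - 3*t + 2) cos(-2*t) is 3*t**2*sin(2*t)/2 - 3*t*sin(2*t)/2 + 3*t*cos(2*t)/2 + sin(2*t)/4 - 3*cos(2*t)/4; evaluating from -2*pi to 2*pi: ∫_{-2*pi}^{2*pi} (3*t**2 - 3*t + 2) cos(-2*t) dt = (-3/4 + 3*pi) - (-3*pi - 3/4) = 6*pi.
Hence Re(c_{-4}) = (1/(4*pi))·(6*pi) = 3/2.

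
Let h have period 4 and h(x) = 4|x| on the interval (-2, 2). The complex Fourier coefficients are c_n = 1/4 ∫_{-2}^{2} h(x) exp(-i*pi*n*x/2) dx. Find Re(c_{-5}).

-16/(25*pi**2)

Since h is real-valued, Re(c_{-5}) = 1/4 ∫_{-2}^{2} h(x) cos(-5*pi*x/2) dx = a_{5}/2.
h is even and cos(-5*pi*x/2) is even, so the integrand is even: ∫_{-2}^{2} h(x) cos(-5*pi*x/2) dx = 2∫_0^{2} h(x) cos(-5*pi*x/2) dx.
Integrating by parts (boundary term plus one more integral), an antiderivative of (4*x) cos(-5*pi*x/2) is 8*x*sin(5*pi*x/2)/(5*pi) + 16*cos(5*pi*x/2)/(25*pi**2); evaluating from 0 to 2: ∫_{0}^{2} (4*x) cos(-5*pi*x/2) dx = (-16/(25*pi**2)) - (16/(25*pi**2)) = -32/(25*pi**2).
So ∫_{-2}^{2} h(x) cos(-5*pi*x/2) dx = -64/(25*pi**2).
Hence Re(c_{-5}) = (1/4)·(-64/(25*pi**2)) = -16/(25*pi**2).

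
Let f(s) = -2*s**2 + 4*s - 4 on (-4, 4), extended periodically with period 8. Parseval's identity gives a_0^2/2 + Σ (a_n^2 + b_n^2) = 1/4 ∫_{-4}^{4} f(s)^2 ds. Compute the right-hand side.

1/4 ∫_{-4}^{4} f(s)^2 ds = 1/4 · (46976/15) = 11744/15.

11744/15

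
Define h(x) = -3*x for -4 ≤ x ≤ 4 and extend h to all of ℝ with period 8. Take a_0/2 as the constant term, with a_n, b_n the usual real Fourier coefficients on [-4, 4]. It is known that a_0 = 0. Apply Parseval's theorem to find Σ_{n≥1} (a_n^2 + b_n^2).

96

Parseval: a_0^2/2 + Σ_{n≥1} (a_n^2+b_n^2) = 1/4 ∫_{-4}^{4} h(x)^2 dx = 96.
Subtract a_0^2/2 = 0: Σ (a_n^2+b_n^2) = 96.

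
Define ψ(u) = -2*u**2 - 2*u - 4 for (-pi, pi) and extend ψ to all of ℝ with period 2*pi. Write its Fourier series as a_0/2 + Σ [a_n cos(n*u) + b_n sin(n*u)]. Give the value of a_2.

-2

a_2 = 1/pi ∫_{-pi}^{pi} ψ(u) cos(2*u) du.
Integrating by parts twice (tabular method), an antiderivative of (-2*u**2 - 2*u - 4) cos(2*u) is -u**2*sin(2*u) - u*sin(2*u) - u*cos(2*u) - 3*sin(2*u)/2 - cos(2*u)/2; evaluating from -pi to pi: ∫_{-pi}^{pi} (-2*u**2 - 2*u - 4) cos(2*u) du = (-pi - 1/2) - (-1/2 + pi) = -2*pi.
Hence a_2 = (1/pi)·(-2*pi) = -2.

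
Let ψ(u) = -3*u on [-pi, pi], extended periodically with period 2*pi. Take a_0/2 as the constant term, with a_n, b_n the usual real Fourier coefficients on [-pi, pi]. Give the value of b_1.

b_1 = 1/pi ∫_{-pi}^{pi} ψ(u) sin(u) du.
ψ is odd and sin(u) is odd, so the integrand is even and b_1 = 2/pi ∫_0^{pi} ψ(u) sin(u) du.
Integrating by parts (boundary term plus one more integral), an antiderivative of (-3*u) sin(u) is 3*u*cos(u) - 3*sin(u); evaluating from 0 to pi: ∫_{0}^{pi} (-3*u) sin(u) du = (-3*pi) - (0) = -3*pi.
Hence b_1 = (2/pi)·(-3*pi) = -6.

-6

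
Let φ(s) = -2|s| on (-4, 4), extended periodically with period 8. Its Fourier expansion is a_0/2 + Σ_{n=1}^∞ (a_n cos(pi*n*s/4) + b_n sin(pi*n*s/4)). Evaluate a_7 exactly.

32/(49*pi**2)

a_7 = 1/4 ∫_{-4}^{4} φ(s) cos(7*pi*s/4) ds.
φ is even and cos(7*pi*s/4) is even, so the integrand is even and a_7 = 1/2 ∫_0^{4} φ(s) cos(7*pi*s/4) ds.
Integrating by parts (boundary term plus one more integral), an antiderivative of (-2*s) cos(7*pi*s/4) is -8*s*sin(7*pi*s/4)/(7*pi) - 32*cos(7*pi*s/4)/(49*pi**2); evaluating from 0 to 4: ∫_{0}^{4} (-2*s) cos(7*pi*s/4) ds = (32/(49*pi**2)) - (-32/(49*pi**2)) = 64/(49*pi**2).
Hence a_7 = (1/2)·(64/(49*pi**2)) = 32/(49*pi**2).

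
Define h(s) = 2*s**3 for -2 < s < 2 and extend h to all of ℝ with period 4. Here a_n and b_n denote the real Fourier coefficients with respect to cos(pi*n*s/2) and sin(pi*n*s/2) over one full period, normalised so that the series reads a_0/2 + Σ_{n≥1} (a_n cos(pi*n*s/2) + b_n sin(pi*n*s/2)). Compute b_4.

-8/pi + 3/pi**3

b_4 = 1/2 ∫_{-2}^{2} h(s) sin(2*pi*s) ds.
h is odd and sin(2*pi*s) is odd, so the integrand is even and b_4 = ∫_0^{2} h(s) sin(2*pi*s) ds.
Integrating by parts three times (tabular method), an antiderivative of (2*s**3) sin(2*pi*s) is -s**3*cos(2*pi*s)/pi + 3*s**2*sin(2*pi*s)/(2*pi**2) + 3*s*cos(2*pi*s)/(2*pi**3) - 3*sin(2*pi*s)/(4*pi**4); evaluating from 0 to 2: ∫_{0}^{2} (2*s**3) sin(2*pi*s) ds = (-8/pi + 3/pi**3) - (0) = -8/pi + 3/pi**3.
Hence b_4 = -8/pi + 3/pi**3.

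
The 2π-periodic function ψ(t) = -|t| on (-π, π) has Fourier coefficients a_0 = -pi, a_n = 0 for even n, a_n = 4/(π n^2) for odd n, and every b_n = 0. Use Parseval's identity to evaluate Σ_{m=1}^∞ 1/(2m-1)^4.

pi**4/96

Parseval: a_0^2/2 + Σ a_n^2 = (1/π) ∫_{-π}^{π} ψ(t)^2 dt = 2*pi**2/3.
Subtract a_0^2/2 = pi**2/2: Σ a_n^2 = pi**2/6.
Only odd n contribute, with a_n^2 = 16/(π^2 n^4), so Σ_{m≥1} 1/(2m-1)^4 = π^2·(pi**2/6)/16 = pi**4/96.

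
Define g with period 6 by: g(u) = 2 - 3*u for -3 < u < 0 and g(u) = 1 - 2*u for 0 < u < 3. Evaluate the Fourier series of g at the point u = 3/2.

g is continuous at u = 3/2 with value -2, so the series converges to -2 there.

-2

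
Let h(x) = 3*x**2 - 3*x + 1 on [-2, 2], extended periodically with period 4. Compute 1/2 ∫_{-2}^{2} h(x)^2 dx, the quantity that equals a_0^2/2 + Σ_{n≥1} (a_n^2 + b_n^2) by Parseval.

498/5

1/2 ∫_{-2}^{2} h(x)^2 dx = 1/2 · (996/5) = 498/5.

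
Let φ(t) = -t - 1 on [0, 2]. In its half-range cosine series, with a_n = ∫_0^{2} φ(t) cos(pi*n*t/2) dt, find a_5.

a_5 = ∫_0^{2} (-t - 1) cos(5*pi*t/2) dt.
Integrating by parts (boundary term plus one more integral), an antiderivative of (-t - 1) cos(5*pi*t/2) is -2*t*sin(5*pi*t/2)/(5*pi) - 2*sin(5*pi*t/2)/(5*pi) - 4*cos(5*pi*t/2)/(25*pi**2); evaluating from 0 to 2: ∫_{0}^{2} (-t - 1) cos(5*pi*t/2) dt = (4/(25*pi**2)) - (-4/(25*pi**2)) = 8/(25*pi**2).
Hence a_5 = 8/(25*pi**2).

8/(25*pi**2)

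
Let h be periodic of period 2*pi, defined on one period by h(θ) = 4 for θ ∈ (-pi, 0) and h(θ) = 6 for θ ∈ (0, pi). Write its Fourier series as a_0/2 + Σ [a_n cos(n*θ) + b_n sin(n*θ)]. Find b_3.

b_3 = 1/pi ∫_{-pi}^{pi} h(θ) sin(3*θ) dθ.
Split the integral at the breakpoints.
Directly, an antiderivative of (4) sin(3*θ) is -4*cos(3*θ)/3; evaluating from -pi to 0: ∫_{-pi}^{0} (4) sin(3*θ) dθ = (-4/3) - (4/3) = -8/3.
Directly, an antiderivative of (6) sin(3*θ) is -2*cos(3*θ); evaluating from 0 to pi: ∫_{0}^{pi} (6) sin(3*θ) dθ = (2) - (-2) = 4.
Summing the pieces and multiplying by (1/pi) gives b_3 = 4/(3*pi).

4/(3*pi)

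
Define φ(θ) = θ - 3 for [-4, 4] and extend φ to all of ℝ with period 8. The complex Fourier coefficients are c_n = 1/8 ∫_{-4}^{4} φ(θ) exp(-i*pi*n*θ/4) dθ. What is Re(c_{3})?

0

Since φ is real-valued, Re(c_{3}) = 1/8 ∫_{-4}^{4} φ(θ) cos(3*pi*θ/4) dθ = a_{3}/2.
Integrating by parts (boundary term plus one more integral), an antiderivative of (θ - 3) cos(3*pi*θ/4) is 4*θ*sin(3*pi*θ/4)/(3*pi) - 4*sin(3*pi*θ/4)/pi + 16*cos(3*pi*θ/4)/(9*pi**2); evaluating from -4 to 4: ∫_{-4}^{4} (θ - 3) cos(3*pi*θ/4) dθ = (-16/(9*pi**2)) - (-16/(9*pi**2)) = 0.
Hence Re(c_{3}) = (1/8)·(0) = 0.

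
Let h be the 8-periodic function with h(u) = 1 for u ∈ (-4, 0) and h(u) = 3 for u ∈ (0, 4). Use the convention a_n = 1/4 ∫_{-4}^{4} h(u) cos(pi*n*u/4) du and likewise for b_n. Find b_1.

b_1 = 1/4 ∫_{-4}^{4} h(u) sin(pi*u/4) du.
Split the integral at the breakpoints.
Directly, an antiderivative of (1) sin(pi*u/4) is -4*cos(pi*u/4)/pi; evaluating from -4 to 0: ∫_{-4}^{0} (1) sin(pi*u/4) du = (-4/pi) - (4/pi) = -8/pi.
Directly, an antiderivative of (3) sin(pi*u/4) is -12*cos(pi*u/4)/pi; evaluating from 0 to 4: ∫_{0}^{4} (3) sin(pi*u/4) du = (12/pi) - (-12/pi) = 24/pi.
Summing the pieces and multiplying by (1/4) gives b_1 = 4/pi.

4/pi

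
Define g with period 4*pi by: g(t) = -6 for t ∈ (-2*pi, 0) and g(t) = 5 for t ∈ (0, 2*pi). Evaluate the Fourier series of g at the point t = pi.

5

g is continuous at t = pi with value 5, so the series converges to 5 there.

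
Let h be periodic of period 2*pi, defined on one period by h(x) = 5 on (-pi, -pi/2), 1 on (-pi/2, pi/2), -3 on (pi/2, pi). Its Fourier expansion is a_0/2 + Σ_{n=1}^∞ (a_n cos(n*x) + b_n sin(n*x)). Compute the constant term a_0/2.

1

a_0 = 1/pi ∫_{-pi}^{pi} h(x) dx = 1/pi · (2*pi) = 2.
So the constant term a_0/2 = 1.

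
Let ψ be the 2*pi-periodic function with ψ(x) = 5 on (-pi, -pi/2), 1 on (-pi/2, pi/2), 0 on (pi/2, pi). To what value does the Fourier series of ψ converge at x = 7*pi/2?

x = 7*pi/2 differs from x = -pi/2 by 2 full period(s), and the series is 2*pi-periodic.
At x = -pi/2 the one-sided limits are ψ(-pi/2^-) = 5 and ψ(-pi/2^+) = 1.
By Dirichlet's theorem the series converges to their average, [(5) + (1)]/2 = 3.

3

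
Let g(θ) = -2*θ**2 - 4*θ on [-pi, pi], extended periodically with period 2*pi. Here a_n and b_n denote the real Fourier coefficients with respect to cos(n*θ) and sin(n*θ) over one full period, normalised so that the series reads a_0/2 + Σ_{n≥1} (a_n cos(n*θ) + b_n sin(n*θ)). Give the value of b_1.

b_1 = 1/pi ∫_{-pi}^{pi} g(θ) sin(θ) dθ.
Integrating by parts twice (tabular method), an antiderivative of (-2*θ**2 - 4*θ) sin(θ) is 2*θ**2*cos(θ) - 4*θ*sin(θ) + 4*θ*cos(θ) - 4*sin(θ) - 4*cos(θ); evaluating from -pi to pi: ∫_{-pi}^{pi} (-2*θ**2 - 4*θ) sin(θ) dθ = (-2*pi**2 - 4*pi + 4) - (-2*pi**2 + 4 + 4*pi) = -8*pi.
Hence b_1 = (1/pi)·(-8*pi) = -8.

-8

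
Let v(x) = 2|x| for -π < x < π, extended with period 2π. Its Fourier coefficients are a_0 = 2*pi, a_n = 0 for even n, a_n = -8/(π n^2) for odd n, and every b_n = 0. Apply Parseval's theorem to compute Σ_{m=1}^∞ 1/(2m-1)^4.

pi**4/96

Parseval: a_0^2/2 + Σ a_n^2 = (1/π) ∫_{-π}^{π} v(x)^2 dx = 8*pi**2/3.
Subtract a_0^2/2 = 2*pi**2: Σ a_n^2 = 2*pi**2/3.
Only odd n contribute, with a_n^2 = 64/(π^2 n^4), so Σ_{m≥1} 1/(2m-1)^4 = π^2·(2*pi**2/3)/64 = pi**4/96.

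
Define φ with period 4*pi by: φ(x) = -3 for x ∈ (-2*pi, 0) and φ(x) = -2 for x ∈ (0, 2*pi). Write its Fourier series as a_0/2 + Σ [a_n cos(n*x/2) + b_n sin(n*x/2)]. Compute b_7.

b_7 = (1/(2*pi)) ∫_{-2*pi}^{2*pi} φ(x) sin(7*x/2) dx.
Split the integral at the breakpoints.
Directly, an antiderivative of (-3) sin(7*x/2) is 6*cos(7*x/2)/7; evaluating from -2*pi to 0: ∫_{-2*pi}^{0} (-3) sin(7*x/2) dx = (6/7) - (-6/7) = 12/7.
Directly, an antiderivative of (-2) sin(7*x/2) is 4*cos(7*x/2)/7; evaluating from 0 to 2*pi: ∫_{0}^{2*pi} (-2) sin(7*x/2) dx = (-4/7) - (4/7) = -8/7.
Summing the pieces and multiplying by (1/(2*pi)) gives b_7 = 2/(7*pi).

2/(7*pi)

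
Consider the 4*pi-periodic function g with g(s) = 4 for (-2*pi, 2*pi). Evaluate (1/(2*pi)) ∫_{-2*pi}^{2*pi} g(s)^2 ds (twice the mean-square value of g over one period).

(1/(2*pi)) ∫_{-2*pi}^{2*pi} g(s)^2 ds = (1/(2*pi)) · (64*pi) = 32.

32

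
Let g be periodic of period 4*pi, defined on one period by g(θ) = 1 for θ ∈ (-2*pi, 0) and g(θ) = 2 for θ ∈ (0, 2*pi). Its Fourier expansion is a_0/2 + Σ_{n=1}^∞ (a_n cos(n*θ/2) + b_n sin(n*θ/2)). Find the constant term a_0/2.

a_0 = (1/(2*pi)) ∫_{-2*pi}^{2*pi} g(θ) dθ = (1/(2*pi)) · (6*pi) = 3.
So the constant term a_0/2 = 3/2.

3/2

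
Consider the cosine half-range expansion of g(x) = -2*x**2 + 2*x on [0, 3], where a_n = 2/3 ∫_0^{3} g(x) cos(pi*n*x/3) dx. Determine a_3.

a_3 = 2/3 ∫_0^{3} (-2*x**2 + 2*x) cos(pi*x) dx.
Integrating by parts twice (tabular method), an antiderivative of (-2*x**2 + 2*x) cos(pi*x) is -2*x**2*sin(pi*x)/pi + 2*x*sin(pi*x)/pi - 4*x*cos(pi*x)/pi**2 + 4*sin(pi*x)/pi**3 + 2*cos(pi*x)/pi**2; evaluating from 0 to 3: ∫_{0}^{3} (-2*x**2 + 2*x) cos(pi*x) dx = (10/pi**2) - (2/pi**2) = 8/pi**2.
Hence a_3 = (2/3)·(8/pi**2) = 16/(3*pi**2).

16/(3*pi**2)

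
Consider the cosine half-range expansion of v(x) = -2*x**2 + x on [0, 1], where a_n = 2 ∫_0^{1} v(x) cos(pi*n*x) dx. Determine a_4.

a_4 = 2 ∫_0^{1} (-2*x**2 + x) cos(4*pi*x) dx.
Integrating by parts twice (tabular method), an antiderivative of (-2*x**2 + x) cos(4*pi*x) is -x**2*sin(4*pi*x)/(2*pi) + x*sin(4*pi*x)/(4*pi) - x*cos(4*pi*x)/(4*pi**2) + sin(4*pi*x)/(16*pi**3) + cos(4*pi*x)/(16*pi**2); evaluating from 0 to 1: ∫_{0}^{1} (-2*x**2 + x) cos(4*pi*x) dx = (-3/(16*pi**2)) - (1/(16*pi**2)) = -1/(4*pi**2).
Hence a_4 = 2·(-1/(4*pi**2)) = -1/(2*pi**2).

-1/(2*pi**2)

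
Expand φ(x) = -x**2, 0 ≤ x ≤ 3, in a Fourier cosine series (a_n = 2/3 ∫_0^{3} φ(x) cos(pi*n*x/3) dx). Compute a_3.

a_3 = 2/3 ∫_0^{3} (-x**2) cos(pi*x) dx.
Integrating by parts twice (tabular method), an antiderivative of (-x**2) cos(pi*x) is -x**2*sin(pi*x)/pi - 2*x*cos(pi*x)/pi**2 + 2*sin(pi*x)/pi**3; evaluating from 0 to 3: ∫_{0}^{3} (-x**2) cos(pi*x) dx = (6/pi**2) - (0) = 6/pi**2.
Hence a_3 = (2/3)·(6/pi**2) = 4/pi**2.

4/pi**2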